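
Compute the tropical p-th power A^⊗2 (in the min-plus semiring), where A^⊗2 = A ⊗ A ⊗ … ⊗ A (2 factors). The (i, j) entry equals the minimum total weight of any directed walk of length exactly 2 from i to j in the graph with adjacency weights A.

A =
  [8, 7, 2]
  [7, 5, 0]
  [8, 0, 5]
A^⊗2 =
  [10, 2, 7]
  [8, 0, 5]
  [7, 5, 0]

Each entry (A^⊗2)_ij equals the minimum over all length-2 walks i = v_0 → v_1 → … → v_2 = j of Σ_t A[v_t][v_{t+1}]. For example, for (i, j) = (0, 2) we minimise over 3 possible intermediate vertex sequences; the minimum is 7, attained along the walk 0 → 1 → 2.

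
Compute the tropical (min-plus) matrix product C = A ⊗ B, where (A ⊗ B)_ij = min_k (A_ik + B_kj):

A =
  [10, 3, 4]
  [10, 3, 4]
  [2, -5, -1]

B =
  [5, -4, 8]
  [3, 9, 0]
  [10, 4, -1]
A ⊗ B =
  [6, 6, 3]
  [6, 6, 3]
  [-2, -2, -5]

Apply the min-plus product entry-by-entry:
  C[0][0] = min over k of (A[0][0] + B[0][0] = 10 + 5 = 15, A[0][1] + B[1][0] = 3 + 3 = 6, A[0][2] + B[2][0] = 4 + 10 = 14) = 6 (attained at k = 1)
  C[0][1] = min over k of (A[0][0] + B[0][1] = 10 + -4 = 6, A[0][1] + B[1][1] = 3 + 9 = 12, A[0][2] + B[2][1] = 4 + 4 = 8) = 6 (attained at k = 0)
  C[0][2] = min over k of (A[0][0] + B[0][2] = 10 + 8 = 18, A[0][1] + B[1][2] = 3 + 0 = 3, A[0][2] + B[2][2] = 4 + -1 = 3) = 3 (attained at k = 1)
  C[1][0] = min over k of (A[1][0] + B[0][0] = 10 + 5 = 15, A[1][1] + B[1][0] = 3 + 3 = 6, A[1][2] + B[2][0] = 4 + 10 = 14) = 6 (attained at k = 1)
  C[1][1] = min over k of (A[1][0] + B[0][1] = 10 + -4 = 6, A[1][1] + B[1][1] = 3 + 9 = 12, A[1][2] + B[2][1] = 4 + 4 = 8) = 6 (attained at k = 0)
  C[1][2] = min over k of (A[1][0] + B[0][2] = 10 + 8 = 18, A[1][1] + B[1][2] = 3 + 0 = 3, A[1][2] + B[2][2] = 4 + -1 = 3) = 3 (attained at k = 1)
  C[2][0] = min over k of (A[2][0] + B[0][0] = 2 + 5 = 7, A[2][1] + B[1][0] = -5 + 3 = -2, A[2][2] + B[2][0] = -1 + 10 = 9) = -2 (attained at k = 1)
  C[2][1] = min over k of (A[2][0] + B[0][1] = 2 + -4 = -2, A[2][1] + B[1][1] = -5 + 9 = 4, A[2][2] + B[2][1] = -1 + 4 = 3) = -2 (attained at k = 0)
  C[2][2] = min over k of (A[2][0] + B[0][2] = 2 + 8 = 10, A[2][1] + B[1][2] = -5 + 0 = -5, A[2][2] + B[2][2] = -1 + -1 = -2) = -5 (attained at k = 1)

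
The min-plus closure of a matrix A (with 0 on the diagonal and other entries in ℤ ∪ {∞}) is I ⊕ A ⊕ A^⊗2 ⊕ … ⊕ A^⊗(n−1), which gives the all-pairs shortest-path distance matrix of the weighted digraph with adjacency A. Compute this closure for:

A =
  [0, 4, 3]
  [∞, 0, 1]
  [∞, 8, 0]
Closure =
  [0, 4, 3]
  [∞, 0, 1]
  [∞, 8, 0]

This is the Floyd-Warshall all-pairs shortest-path computation. For each intermediate vertex k = 0, 1, …, 2, update dist[i][j] ← min(dist[i][j], dist[i][k] + dist[k][j]). The final matrix gives, for each (i, j), the minimum total weight of any directed path from i to j (possibly empty when i = j).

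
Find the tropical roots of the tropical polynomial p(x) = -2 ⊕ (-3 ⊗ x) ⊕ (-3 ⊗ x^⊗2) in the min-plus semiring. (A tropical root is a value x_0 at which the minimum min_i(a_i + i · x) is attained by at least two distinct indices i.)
Roots: {0, 1}

Each tropical root is a break point of the lower envelope of the lines y = a_i + i · x (there are 3 lines, with slopes 0, 1, ..., 2). Only the lines that attain the minimum somewhere contribute to roots; other lines are dominated. Here the surviving (envelope) indices are i = 2, i = 1, i = 0.
Intersections between consecutive envelope lines give the roots: for adjacent envelope indices i < j the intersection is x = (a_i − a_j) / (j − i). Reading off the sorted break points: {0, 1}.
Verification: at each break x_0, at least two indices attain the minimum of min_i(a_i + i · x_0).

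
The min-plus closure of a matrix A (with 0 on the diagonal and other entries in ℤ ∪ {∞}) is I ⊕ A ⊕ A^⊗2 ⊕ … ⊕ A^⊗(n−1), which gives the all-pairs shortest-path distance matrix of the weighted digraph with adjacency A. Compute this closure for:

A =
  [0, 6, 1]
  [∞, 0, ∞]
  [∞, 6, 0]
Closure =
  [0, 6, 1]
  [∞, 0, ∞]
  [∞, 6, 0]

This is the Floyd-Warshall all-pairs shortest-path computation. For each intermediate vertex k = 0, 1, …, 2, update dist[i][j] ← min(dist[i][j], dist[i][k] + dist[k][j]). The final matrix gives, for each (i, j), the minimum total weight of any directed path from i to j (possibly empty when i = j).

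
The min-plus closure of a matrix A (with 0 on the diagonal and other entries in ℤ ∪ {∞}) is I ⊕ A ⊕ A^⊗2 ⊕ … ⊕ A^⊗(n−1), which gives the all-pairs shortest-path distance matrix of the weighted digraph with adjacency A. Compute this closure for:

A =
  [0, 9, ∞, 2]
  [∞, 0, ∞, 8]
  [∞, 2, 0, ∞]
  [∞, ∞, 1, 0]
Closure =
  [0, 5, 3, 2]
  [∞, 0, 9, 8]
  [∞, 2, 0, 10]
  [∞, 3, 1, 0]

This is the Floyd-Warshall all-pairs shortest-path computation. For each intermediate vertex k = 0, 1, …, 3, update dist[i][j] ← min(dist[i][j], dist[i][k] + dist[k][j]). The final matrix gives, for each (i, j), the minimum total weight of any directed path from i to j (possibly empty when i = j).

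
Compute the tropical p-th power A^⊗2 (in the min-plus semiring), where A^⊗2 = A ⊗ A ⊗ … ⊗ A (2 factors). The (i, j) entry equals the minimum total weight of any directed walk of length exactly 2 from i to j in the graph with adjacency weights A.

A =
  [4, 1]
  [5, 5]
A^⊗2 =
  [6, 5]
  [9, 6]

Each entry (A^⊗2)_ij equals the minimum over all length-2 walks i = v_0 → v_1 → … → v_2 = j of Σ_t A[v_t][v_{t+1}]. For example, for (i, j) = (0, 1) we minimise over 2 possible intermediate vertex sequences; the minimum is 5, attained along the walk 0 → 0 → 1.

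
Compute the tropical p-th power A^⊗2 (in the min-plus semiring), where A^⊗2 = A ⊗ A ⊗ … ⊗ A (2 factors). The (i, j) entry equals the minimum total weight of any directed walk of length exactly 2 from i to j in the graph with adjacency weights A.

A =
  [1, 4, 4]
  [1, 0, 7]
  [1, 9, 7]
A^⊗2 =
  [2, 4, 5]
  [1, 0, 5]
  [2, 5, 5]

Each entry (A^⊗2)_ij equals the minimum over all length-2 walks i = v_0 → v_1 → … → v_2 = j of Σ_t A[v_t][v_{t+1}]. For example, for (i, j) = (0, 2) we minimise over 3 possible intermediate vertex sequences; the minimum is 5, attained along the walk 0 → 0 → 2.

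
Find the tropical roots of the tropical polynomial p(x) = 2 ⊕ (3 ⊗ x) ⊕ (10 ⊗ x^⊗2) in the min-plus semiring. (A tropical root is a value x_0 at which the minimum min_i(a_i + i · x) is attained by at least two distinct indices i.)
Roots: {-7, -1}

Each tropical root is a break point of the lower envelope of the lines y = a_i + i · x (there are 3 lines, with slopes 0, 1, ..., 2). Only the lines that attain the minimum somewhere contribute to roots; other lines are dominated. Here the surviving (envelope) indices are i = 2, i = 1, i = 0.
Intersections between consecutive envelope lines give the roots: for adjacent envelope indices i < j the intersection is x = (a_i − a_j) / (j − i). Reading off the sorted break points: {-7, -1}.
Verification: at each break x_0, at least two indices attain the minimum of min_i(a_i + i · x_0).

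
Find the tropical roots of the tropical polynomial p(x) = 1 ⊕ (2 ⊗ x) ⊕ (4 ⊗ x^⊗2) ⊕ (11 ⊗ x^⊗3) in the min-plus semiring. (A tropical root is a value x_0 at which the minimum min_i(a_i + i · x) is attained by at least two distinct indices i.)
Roots: {-7, -2, -1}

Each tropical root is a break point of the lower envelope of the lines y = a_i + i · x (there are 4 lines, with slopes 0, 1, ..., 3). Only the lines that attain the minimum somewhere contribute to roots; other lines are dominated. Here the surviving (envelope) indices are i = 3, i = 2, i = 1, i = 0.
Intersections between consecutive envelope lines give the roots: for adjacent envelope indices i < j the intersection is x = (a_i − a_j) / (j − i). Reading off the sorted break points: {-7, -2, -1}.
Verification: at each break x_0, at least two indices attain the minimum of min_i(a_i + i · x_0).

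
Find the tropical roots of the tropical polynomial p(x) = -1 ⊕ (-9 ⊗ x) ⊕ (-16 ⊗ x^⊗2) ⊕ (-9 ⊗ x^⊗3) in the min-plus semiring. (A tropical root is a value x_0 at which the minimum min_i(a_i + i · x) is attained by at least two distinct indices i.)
Roots: {-7, 7, 8}

Each tropical root is a break point of the lower envelope of the lines y = a_i + i · x (there are 4 lines, with slopes 0, 1, ..., 3). Only the lines that attain the minimum somewhere contribute to roots; other lines are dominated. Here the surviving (envelope) indices are i = 3, i = 2, i = 1, i = 0.
Intersections between consecutive envelope lines give the roots: for adjacent envelope indices i < j the intersection is x = (a_i − a_j) / (j − i). Reading off the sorted break points: {-7, 7, 8}.
Verification: at each break x_0, at least two indices attain the minimum of min_i(a_i + i · x_0).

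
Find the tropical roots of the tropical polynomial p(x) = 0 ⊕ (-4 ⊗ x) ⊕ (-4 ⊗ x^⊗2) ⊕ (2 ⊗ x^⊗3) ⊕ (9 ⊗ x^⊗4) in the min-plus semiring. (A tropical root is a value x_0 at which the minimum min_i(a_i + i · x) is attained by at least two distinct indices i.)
Roots: {-7, -6, 0, 4}

Each tropical root is a break point of the lower envelope of the lines y = a_i + i · x (there are 5 lines, with slopes 0, 1, ..., 4). Only the lines that attain the minimum somewhere contribute to roots; other lines are dominated. Here the surviving (envelope) indices are i = 4, i = 3, i = 2, i = 1, i = 0.
Intersections between consecutive envelope lines give the roots: for adjacent envelope indices i < j the intersection is x = (a_i − a_j) / (j − i). Reading off the sorted break points: {-7, -6, 0, 4}.
Verification: at each break x_0, at least two indices attain the minimum of min_i(a_i + i · x_0).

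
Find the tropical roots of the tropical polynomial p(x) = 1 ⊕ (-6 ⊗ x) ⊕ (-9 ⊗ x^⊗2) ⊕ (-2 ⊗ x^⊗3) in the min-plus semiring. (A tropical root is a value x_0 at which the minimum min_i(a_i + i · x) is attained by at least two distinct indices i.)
Roots: {-7, 3, 7}

Each tropical root is a break point of the lower envelope of the lines y = a_i + i · x (there are 4 lines, with slopes 0, 1, ..., 3). Only the lines that attain the minimum somewhere contribute to roots; other lines are dominated. Here the surviving (envelope) indices are i = 3, i = 2, i = 1, i = 0.
Intersections between consecutive envelope lines give the roots: for adjacent envelope indices i < j the intersection is x = (a_i − a_j) / (j − i). Reading off the sorted break points: {-7, 3, 7}.
Verification: at each break x_0, at least two indices attain the minimum of min_i(a_i + i · x_0).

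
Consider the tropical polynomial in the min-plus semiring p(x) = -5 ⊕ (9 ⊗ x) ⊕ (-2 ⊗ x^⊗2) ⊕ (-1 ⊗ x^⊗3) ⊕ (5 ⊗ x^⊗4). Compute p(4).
p(4) = -5

A tropical monomial a ⊗ x^⊗i evaluates to a + i · x. Evaluating each term at x = 4:
  Term 0 contributes -5 + 0 · 4 = -5
  Term 1 contributes 9 + 1 · 4 = 13
  Term 2 contributes -2 + 2 · 4 = 6
  Term 3 contributes -1 + 3 · 4 = 11
  Term 4 contributes 5 + 4 · 4 = 21
p(4) = ⊕ of these = min[-5, 13, 6, 11, 21] = -5.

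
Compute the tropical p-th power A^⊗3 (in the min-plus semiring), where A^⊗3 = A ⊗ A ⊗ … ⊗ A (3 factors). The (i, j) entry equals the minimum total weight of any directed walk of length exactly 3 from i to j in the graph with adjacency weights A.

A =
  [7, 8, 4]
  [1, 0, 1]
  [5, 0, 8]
A^⊗3 =
  [5, 4, 5]
  [1, 0, 1]
  [1, 0, 1]

Each entry (A^⊗3)_ij equals the minimum over all length-3 walks i = v_0 → v_1 → … → v_3 = j of Σ_t A[v_t][v_{t+1}]. For example, for (i, j) = (0, 2) we minimise over 9 possible intermediate vertex sequences; the minimum is 5, attained along the walk 0 → 2 → 1 → 2.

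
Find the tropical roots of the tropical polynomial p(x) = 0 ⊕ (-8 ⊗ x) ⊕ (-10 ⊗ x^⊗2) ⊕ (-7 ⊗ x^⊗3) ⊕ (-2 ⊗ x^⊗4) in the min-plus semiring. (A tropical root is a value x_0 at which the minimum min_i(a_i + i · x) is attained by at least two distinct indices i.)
Roots: {-5, -3, 2, 8}

Each tropical root is a break point of the lower envelope of the lines y = a_i + i · x (there are 5 lines, with slopes 0, 1, ..., 4). Only the lines that attain the minimum somewhere contribute to roots; other lines are dominated. Here the surviving (envelope) indices are i = 4, i = 3, i = 2, i = 1, i = 0.
Intersections between consecutive envelope lines give the roots: for adjacent envelope indices i < j the intersection is x = (a_i − a_j) / (j − i). Reading off the sorted break points: {-5, -3, 2, 8}.
Verification: at each break x_0, at least two indices attain the minimum of min_i(a_i + i · x_0).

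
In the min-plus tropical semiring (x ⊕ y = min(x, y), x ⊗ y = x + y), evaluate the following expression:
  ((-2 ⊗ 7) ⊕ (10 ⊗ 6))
((-2 ⊗ 7) ⊕ (10 ⊗ 6)) = 5

Expand innermost to outermost. Recall ⊕ takes the minimum of its arguments and ⊗ takes their sum. Working out the expression ((-2 ⊗ 7) ⊕ (10 ⊗ 6)) gives 5.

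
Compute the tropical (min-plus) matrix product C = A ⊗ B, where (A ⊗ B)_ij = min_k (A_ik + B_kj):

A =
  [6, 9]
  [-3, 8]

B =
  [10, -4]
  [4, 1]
A ⊗ B =
  [13, 2]
  [7, -7]

Apply the min-plus product entry-by-entry:
  C[0][0] = min over k of (A[0][0] + B[0][0] = 6 + 10 = 16, A[0][1] + B[1][0] = 9 + 4 = 13) = 13 (attained at k = 1)
  C[0][1] = min over k of (A[0][0] + B[0][1] = 6 + -4 = 2, A[0][1] + B[1][1] = 9 + 1 = 10) = 2 (attained at k = 0)
  C[1][0] = min over k of (A[1][0] + B[0][0] = -3 + 10 = 7, A[1][1] + B[1][0] = 8 + 4 = 12) = 7 (attained at k = 0)
  C[1][1] = min over k of (A[1][0] + B[0][1] = -3 + -4 = -7, A[1][1] + B[1][1] = 8 + 1 = 9) = -7 (attained at k = 0)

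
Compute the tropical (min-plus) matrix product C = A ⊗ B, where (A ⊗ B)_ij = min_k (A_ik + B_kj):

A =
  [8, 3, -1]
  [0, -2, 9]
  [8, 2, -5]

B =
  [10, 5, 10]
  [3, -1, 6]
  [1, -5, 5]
A ⊗ B =
  [0, -6, 4]
  [1, -3, 4]
  [-4, -10, 0]

Apply the min-plus product entry-by-entry:
  C[0][0] = min over k of (A[0][0] + B[0][0] = 8 + 10 = 18, A[0][1] + B[1][0] = 3 + 3 = 6, A[0][2] + B[2][0] = -1 + 1 = 0) = 0 (attained at k = 2)
  C[0][1] = min over k of (A[0][0] + B[0][1] = 8 + 5 = 13, A[0][1] + B[1][1] = 3 + -1 = 2, A[0][2] + B[2][1] = -1 + -5 = -6) = -6 (attained at k = 2)
  C[0][2] = min over k of (A[0][0] + B[0][2] = 8 + 10 = 18, A[0][1] + B[1][2] = 3 + 6 = 9, A[0][2] + B[2][2] = -1 + 5 = 4) = 4 (attained at k = 2)
  C[1][0] = min over k of (A[1][0] + B[0][0] = 0 + 10 = 10, A[1][1] + B[1][0] = -2 + 3 = 1, A[1][2] + B[2][0] = 9 + 1 = 10) = 1 (attained at k = 1)
  C[1][1] = min over k of (A[1][0] + B[0][1] = 0 + 5 = 5, A[1][1] + B[1][1] = -2 + -1 = -3, A[1][2] + B[2][1] = 9 + -5 = 4) = -3 (attained at k = 1)
  C[1][2] = min over k of (A[1][0] + B[0][2] = 0 + 10 = 10, A[1][1] + B[1][2] = -2 + 6 = 4, A[1][2] + B[2][2] = 9 + 5 = 14) = 4 (attained at k = 1)
  C[2][0] = min over k of (A[2][0] + B[0][0] = 8 + 10 = 18, A[2][1] + B[1][0] = 2 + 3 = 5, A[2][2] + B[2][0] = -5 + 1 = -4) = -4 (attained at k = 2)
  C[2][1] = min over k of (A[2][0] + B[0][1] = 8 + 5 = 13, A[2][1] + B[1][1] = 2 + -1 = 1, A[2][2] + B[2][1] = -5 + -5 = -10) = -10 (attained at k = 2)
  C[2][2] = min over k of (A[2][0] + B[0][2] = 8 + 10 = 18, A[2][1] + B[1][2] = 2 + 6 = 8, A[2][2] + B[2][2] = -5 + 5 = 0) = 0 (attained at k = 2)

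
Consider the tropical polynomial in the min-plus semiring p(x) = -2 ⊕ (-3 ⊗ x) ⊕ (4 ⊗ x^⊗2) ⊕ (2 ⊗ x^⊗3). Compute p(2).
p(2) = -2

A tropical monomial a ⊗ x^⊗i evaluates to a + i · x. Evaluating each term at x = 2:
  Term 0 contributes -2 + 0 · 2 = -2
  Term 1 contributes -3 + 1 · 2 = -1
  Term 2 contributes 4 + 2 · 2 = 8
  Term 3 contributes 2 + 3 · 2 = 8
p(2) = ⊕ of these = min[-2, -1, 8, 8] = -2.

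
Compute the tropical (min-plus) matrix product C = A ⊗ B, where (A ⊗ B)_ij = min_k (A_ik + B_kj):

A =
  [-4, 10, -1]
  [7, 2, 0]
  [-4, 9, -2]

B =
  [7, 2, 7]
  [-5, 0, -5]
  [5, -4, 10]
A ⊗ B =
  [3, -5, 3]
  [-3, -4, -3]
  [3, -6, 3]

Apply the min-plus product entry-by-entry:
  C[0][0] = min over k of (A[0][0] + B[0][0] = -4 + 7 = 3, A[0][1] + B[1][0] = 10 + -5 = 5, A[0][2] + B[2][0] = -1 + 5 = 4) = 3 (attained at k = 0)
  C[0][1] = min over k of (A[0][0] + B[0][1] = -4 + 2 = -2, A[0][1] + B[1][1] = 10 + 0 = 10, A[0][2] + B[2][1] = -1 + -4 = -5) = -5 (attained at k = 2)
  C[0][2] = min over k of (A[0][0] + B[0][2] = -4 + 7 = 3, A[0][1] + B[1][2] = 10 + -5 = 5, A[0][2] + B[2][2] = -1 + 10 = 9) = 3 (attained at k = 0)
  C[1][0] = min over k of (A[1][0] + B[0][0] = 7 + 7 = 14, A[1][1] + B[1][0] = 2 + -5 = -3, A[1][2] + B[2][0] = 0 + 5 = 5) = -3 (attained at k = 1)
  C[1][1] = min over k of (A[1][0] + B[0][1] = 7 + 2 = 9, A[1][1] + B[1][1] = 2 + 0 = 2, A[1][2] + B[2][1] = 0 + -4 = -4) = -4 (attained at k = 2)
  C[1][2] = min over k of (A[1][0] + B[0][2] = 7 + 7 = 14, A[1][1] + B[1][2] = 2 + -5 = -3, A[1][2] + B[2][2] = 0 + 10 = 10) = -3 (attained at k = 1)
  C[2][0] = min over k of (A[2][0] + B[0][0] = -4 + 7 = 3, A[2][1] + B[1][0] = 9 + -5 = 4, A[2][2] + B[2][0] = -2 + 5 = 3) = 3 (attained at k = 0)
  C[2][1] = min over k of (A[2][0] + B[0][1] = -4 + 2 = -2, A[2][1] + B[1][1] = 9 + 0 = 9, A[2][2] + B[2][1] = -2 + -4 = -6) = -6 (attained at k = 2)
  C[2][2] = min over k of (A[2][0] + B[0][2] = -4 + 7 = 3, A[2][1] + B[1][2] = 9 + -5 = 4, A[2][2] + B[2][2] = -2 + 10 = 8) = 3 (attained at k = 0)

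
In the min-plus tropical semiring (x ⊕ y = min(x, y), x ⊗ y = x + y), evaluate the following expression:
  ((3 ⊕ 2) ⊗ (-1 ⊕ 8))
((3 ⊕ 2) ⊗ (-1 ⊕ 8)) = 1

Expand innermost to outermost. Recall ⊕ takes the minimum of its arguments and ⊗ takes their sum. Working out the expression ((3 ⊕ 2) ⊗ (-1 ⊕ 8)) gives 1.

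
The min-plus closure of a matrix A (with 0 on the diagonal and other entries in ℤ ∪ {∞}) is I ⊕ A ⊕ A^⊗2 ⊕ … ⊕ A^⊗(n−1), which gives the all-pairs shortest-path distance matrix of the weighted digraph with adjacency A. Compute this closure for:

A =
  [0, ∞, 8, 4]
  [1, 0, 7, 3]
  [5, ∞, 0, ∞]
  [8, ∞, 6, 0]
Closure =
  [0, ∞, 8, 4]
  [1, 0, 7, 3]
  [5, ∞, 0, 9]
  [8, ∞, 6, 0]

This is the Floyd-Warshall all-pairs shortest-path computation. For each intermediate vertex k = 0, 1, …, 3, update dist[i][j] ← min(dist[i][j], dist[i][k] + dist[k][j]). The final matrix gives, for each (i, j), the minimum total weight of any directed path from i to j (possibly empty when i = j).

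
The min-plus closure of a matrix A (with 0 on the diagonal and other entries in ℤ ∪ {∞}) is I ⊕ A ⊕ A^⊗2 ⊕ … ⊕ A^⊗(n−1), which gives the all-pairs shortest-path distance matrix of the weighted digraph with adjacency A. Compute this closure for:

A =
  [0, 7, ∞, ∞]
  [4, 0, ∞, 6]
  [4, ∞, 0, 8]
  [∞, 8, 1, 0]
Closure =
  [0, 7, 14, 13]
  [4, 0, 7, 6]
  [4, 11, 0, 8]
  [5, 8, 1, 0]

This is the Floyd-Warshall all-pairs shortest-path computation. For each intermediate vertex k = 0, 1, …, 3, update dist[i][j] ← min(dist[i][j], dist[i][k] + dist[k][j]). The final matrix gives, for each (i, j), the minimum total weight of any directed path from i to j (possibly empty when i = j).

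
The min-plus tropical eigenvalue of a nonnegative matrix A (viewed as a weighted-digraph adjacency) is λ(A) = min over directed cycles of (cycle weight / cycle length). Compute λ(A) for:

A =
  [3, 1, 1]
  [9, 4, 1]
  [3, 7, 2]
λ(A) = 5/3

Enumerate directed cycles and compute their means (weight / length). Sample:
  cycle 0 → 0: weight = 3, length = 1, mean = 3/1 ≈ 3.000
  cycle 1 → 1: weight = 4, length = 1, mean = 4/1 ≈ 4.000
  cycle 2 → 2: weight = 2, length = 1, mean = 2/1 ≈ 2.000
  cycle 0 → 1 → 0: weight = 10, length = 2, mean = 10/2 ≈ 5.000
  cycle 0 → 2 → 0: weight = 4, length = 2, mean = 4/2 ≈ 2.000
  cycle 1 → 0 → 1: weight = 10, length = 2, mean = 10/2 ≈ 5.000
Minimum mean = 1.667, attained e.g. along the cycle 0 → 1 → 2 → 0 with weight 5 and length 3. So λ(A) = 5/3 = 5/3.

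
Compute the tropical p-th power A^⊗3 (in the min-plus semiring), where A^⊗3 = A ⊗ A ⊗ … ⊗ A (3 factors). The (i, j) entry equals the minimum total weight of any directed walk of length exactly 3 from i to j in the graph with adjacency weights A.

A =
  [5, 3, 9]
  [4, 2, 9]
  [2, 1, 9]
A^⊗3 =
  [9, 7, 14]
  [8, 6, 13]
  [7, 5, 12]

Each entry (A^⊗3)_ij equals the minimum over all length-3 walks i = v_0 → v_1 → … → v_3 = j of Σ_t A[v_t][v_{t+1}]. For example, for (i, j) = (0, 2) we minimise over 9 possible intermediate vertex sequences; the minimum is 14, attained along the walk 0 → 1 → 1 → 2.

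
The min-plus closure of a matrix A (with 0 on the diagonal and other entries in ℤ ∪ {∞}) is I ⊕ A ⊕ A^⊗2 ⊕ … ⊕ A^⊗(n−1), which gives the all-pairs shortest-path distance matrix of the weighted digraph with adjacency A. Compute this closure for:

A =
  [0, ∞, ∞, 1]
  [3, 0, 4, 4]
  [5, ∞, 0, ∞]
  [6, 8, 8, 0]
Closure =
  [0, 9, 9, 1]
  [3, 0, 4, 4]
  [5, 14, 0, 6]
  [6, 8, 8, 0]

This is the Floyd-Warshall all-pairs shortest-path computation. For each intermediate vertex k = 0, 1, …, 3, update dist[i][j] ← min(dist[i][j], dist[i][k] + dist[k][j]). The final matrix gives, for each (i, j), the minimum total weight of any directed path from i to j (possibly empty when i = j).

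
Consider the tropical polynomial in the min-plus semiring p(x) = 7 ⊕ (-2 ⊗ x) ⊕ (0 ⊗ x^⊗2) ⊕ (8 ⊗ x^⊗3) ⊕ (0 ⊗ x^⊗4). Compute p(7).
p(7) = 5

A tropical monomial a ⊗ x^⊗i evaluates to a + i · x. Evaluating each term at x = 7:
  Term 0 contributes 7 + 0 · 7 = 7
  Term 1 contributes -2 + 1 · 7 = 5
  Term 2 contributes 0 + 2 · 7 = 14
  Term 3 contributes 8 + 3 · 7 = 29
  Term 4 contributes 0 + 4 · 7 = 28
p(7) = ⊕ of these = min[7, 5, 14, 29, 28] = 5.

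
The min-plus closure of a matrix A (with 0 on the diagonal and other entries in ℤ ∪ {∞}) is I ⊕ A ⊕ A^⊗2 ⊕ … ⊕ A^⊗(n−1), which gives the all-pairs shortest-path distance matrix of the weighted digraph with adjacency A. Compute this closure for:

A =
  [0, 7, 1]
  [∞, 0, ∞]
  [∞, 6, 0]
Closure =
  [0, 7, 1]
  [∞, 0, ∞]
  [∞, 6, 0]

This is the Floyd-Warshall all-pairs shortest-path computation. For each intermediate vertex k = 0, 1, …, 2, update dist[i][j] ← min(dist[i][j], dist[i][k] + dist[k][j]). The final matrix gives, for each (i, j), the minimum total weight of any directed path from i to j (possibly empty when i = j).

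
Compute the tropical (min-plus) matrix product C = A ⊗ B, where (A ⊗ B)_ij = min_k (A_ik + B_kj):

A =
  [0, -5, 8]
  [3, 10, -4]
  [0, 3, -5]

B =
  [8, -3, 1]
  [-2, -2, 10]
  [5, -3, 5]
A ⊗ B =
  [-7, -7, 1]
  [1, -7, 1]
  [0, -8, 0]

Apply the min-plus product entry-by-entry:
  C[0][0] = min over k of (A[0][0] + B[0][0] = 0 + 8 = 8, A[0][1] + B[1][0] = -5 + -2 = -7, A[0][2] + B[2][0] = 8 + 5 = 13) = -7 (attained at k = 1)
  C[0][1] = min over k of (A[0][0] + B[0][1] = 0 + -3 = -3, A[0][1] + B[1][1] = -5 + -2 = -7, A[0][2] + B[2][1] = 8 + -3 = 5) = -7 (attained at k = 1)
  C[0][2] = min over k of (A[0][0] + B[0][2] = 0 + 1 = 1, A[0][1] + B[1][2] = -5 + 10 = 5, A[0][2] + B[2][2] = 8 + 5 = 13) = 1 (attained at k = 0)
  C[1][0] = min over k of (A[1][0] + B[0][0] = 3 + 8 = 11, A[1][1] + B[1][0] = 10 + -2 = 8, A[1][2] + B[2][0] = -4 + 5 = 1) = 1 (attained at k = 2)
  C[1][1] = min over k of (A[1][0] + B[0][1] = 3 + -3 = 0, A[1][1] + B[1][1] = 10 + -2 = 8, A[1][2] + B[2][1] = -4 + -3 = -7) = -7 (attained at k = 2)
  C[1][2] = min over k of (A[1][0] + B[0][2] = 3 + 1 = 4, A[1][1] + B[1][2] = 10 + 10 = 20, A[1][2] + B[2][2] = -4 + 5 = 1) = 1 (attained at k = 2)
  C[2][0] = min over k of (A[2][0] + B[0][0] = 0 + 8 = 8, A[2][1] + B[1][0] = 3 + -2 = 1, A[2][2] + B[2][0] = -5 + 5 = 0) = 0 (attained at k = 2)
  C[2][1] = min over k of (A[2][0] + B[0][1] = 0 + -3 = -3, A[2][1] + B[1][1] = 3 + -2 = 1, A[2][2] + B[2][1] = -5 + -3 = -8) = -8 (attained at k = 2)
  C[2][2] = min over k of (A[2][0] + B[0][2] = 0 + 1 = 1, A[2][1] + B[1][2] = 3 + 10 = 13, A[2][2] + B[2][2] = -5 + 5 = 0) = 0 (attained at k = 2)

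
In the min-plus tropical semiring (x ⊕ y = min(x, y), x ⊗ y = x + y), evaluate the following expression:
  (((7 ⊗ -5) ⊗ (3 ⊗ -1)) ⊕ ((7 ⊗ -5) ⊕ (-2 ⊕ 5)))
(((7 ⊗ -5) ⊗ (3 ⊗ -1)) ⊕ ((7 ⊗ -5) ⊕ (-2 ⊕ 5))) = -2

Expand innermost to outermost. Recall ⊕ takes the minimum of its arguments and ⊗ takes their sum. Working out the expression (((7 ⊗ -5) ⊗ (3 ⊗ -1)) ⊕ ((7 ⊗ -5) ⊕ (-2 ⊕ 5))) gives -2.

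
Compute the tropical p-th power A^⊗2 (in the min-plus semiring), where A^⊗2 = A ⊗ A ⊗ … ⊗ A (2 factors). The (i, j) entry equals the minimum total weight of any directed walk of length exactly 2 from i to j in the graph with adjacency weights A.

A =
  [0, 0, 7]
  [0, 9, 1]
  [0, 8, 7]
A^⊗2 =
  [0, 0, 1]
  [0, 0, 7]
  [0, 0, 7]

Each entry (A^⊗2)_ij equals the minimum over all length-2 walks i = v_0 → v_1 → … → v_2 = j of Σ_t A[v_t][v_{t+1}]. For example, for (i, j) = (0, 2) we minimise over 3 possible intermediate vertex sequences; the minimum is 1, attained along the walk 0 → 1 → 2.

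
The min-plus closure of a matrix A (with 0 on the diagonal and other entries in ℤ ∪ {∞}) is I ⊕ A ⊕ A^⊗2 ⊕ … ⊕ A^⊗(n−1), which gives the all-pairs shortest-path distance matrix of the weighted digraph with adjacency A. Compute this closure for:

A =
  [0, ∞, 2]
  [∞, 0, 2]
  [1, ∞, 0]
Closure =
  [0, ∞, 2]
  [3, 0, 2]
  [1, ∞, 0]

This is the Floyd-Warshall all-pairs shortest-path computation. For each intermediate vertex k = 0, 1, …, 2, update dist[i][j] ← min(dist[i][j], dist[i][k] + dist[k][j]). The final matrix gives, for each (i, j), the minimum total weight of any directed path from i to j (possibly empty when i = j).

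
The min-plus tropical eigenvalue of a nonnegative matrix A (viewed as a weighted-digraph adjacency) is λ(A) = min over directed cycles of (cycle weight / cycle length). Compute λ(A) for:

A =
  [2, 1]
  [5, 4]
λ(A) = 2

Enumerate directed cycles and compute their means (weight / length). Sample:
  cycle 0 → 0: weight = 2, length = 1, mean = 2/1 ≈ 2.000
  cycle 1 → 1: weight = 4, length = 1, mean = 4/1 ≈ 4.000
  cycle 0 → 1 → 0: weight = 6, length = 2, mean = 6/2 ≈ 3.000
  cycle 1 → 0 → 1: weight = 6, length = 2, mean = 6/2 ≈ 3.000
Minimum mean = 2.000, attained e.g. along the cycle 0 → 0 with weight 2 and length 1. So λ(A) = 2/1 = 2.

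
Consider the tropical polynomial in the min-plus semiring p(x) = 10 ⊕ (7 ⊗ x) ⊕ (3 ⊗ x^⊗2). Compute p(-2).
p(-2) = -1

A tropical monomial a ⊗ x^⊗i evaluates to a + i · x. Evaluating each term at x = -2:
  Term 0 contributes 10 + 0 · -2 = 10
  Term 1 contributes 7 + 1 · -2 = 5
  Term 2 contributes 3 + 2 · -2 = -1
p(-2) = ⊕ of these = min[10, 5, -1] = -1.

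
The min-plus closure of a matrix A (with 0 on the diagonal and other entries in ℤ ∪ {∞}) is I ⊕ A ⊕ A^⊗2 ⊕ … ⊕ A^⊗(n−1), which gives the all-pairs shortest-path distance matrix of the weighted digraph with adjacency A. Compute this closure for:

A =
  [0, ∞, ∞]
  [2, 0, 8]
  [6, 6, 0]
Closure =
  [0, ∞, ∞]
  [2, 0, 8]
  [6, 6, 0]

This is the Floyd-Warshall all-pairs shortest-path computation. For each intermediate vertex k = 0, 1, …, 2, update dist[i][j] ← min(dist[i][j], dist[i][k] + dist[k][j]). The final matrix gives, for each (i, j), the minimum total weight of any directed path from i to j (possibly empty when i = j).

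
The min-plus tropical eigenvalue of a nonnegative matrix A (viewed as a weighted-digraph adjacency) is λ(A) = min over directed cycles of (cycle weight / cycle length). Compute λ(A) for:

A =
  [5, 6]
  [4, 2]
λ(A) = 2

Enumerate directed cycles and compute their means (weight / length). Sample:
  cycle 0 → 0: weight = 5, length = 1, mean = 5/1 ≈ 5.000
  cycle 1 → 1: weight = 2, length = 1, mean = 2/1 ≈ 2.000
  cycle 0 → 1 → 0: weight = 10, length = 2, mean = 10/2 ≈ 5.000
  cycle 1 → 0 → 1: weight = 10, length = 2, mean = 10/2 ≈ 5.000
Minimum mean = 2.000, attained e.g. along the cycle 1 → 1 with weight 2 and length 1. So λ(A) = 2/1 = 2.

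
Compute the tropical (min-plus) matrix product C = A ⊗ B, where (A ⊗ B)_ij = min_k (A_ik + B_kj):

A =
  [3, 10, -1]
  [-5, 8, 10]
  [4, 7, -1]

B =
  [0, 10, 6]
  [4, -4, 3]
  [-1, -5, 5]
A ⊗ B =
  [-2, -6, 4]
  [-5, 4, 1]
  [-2, -6, 4]

Apply the min-plus product entry-by-entry:
  C[0][0] = min over k of (A[0][0] + B[0][0] = 3 + 0 = 3, A[0][1] + B[1][0] = 10 + 4 = 14, A[0][2] + B[2][0] = -1 + -1 = -2) = -2 (attained at k = 2)
  C[0][1] = min over k of (A[0][0] + B[0][1] = 3 + 10 = 13, A[0][1] + B[1][1] = 10 + -4 = 6, A[0][2] + B[2][1] = -1 + -5 = -6) = -6 (attained at k = 2)
  C[0][2] = min over k of (A[0][0] + B[0][2] = 3 + 6 = 9, A[0][1] + B[1][2] = 10 + 3 = 13, A[0][2] + B[2][2] = -1 + 5 = 4) = 4 (attained at k = 2)
  C[1][0] = min over k of (A[1][0] + B[0][0] = -5 + 0 = -5, A[1][1] + B[1][0] = 8 + 4 = 12, A[1][2] + B[2][0] = 10 + -1 = 9) = -5 (attained at k = 0)
  C[1][1] = min over k of (A[1][0] + B[0][1] = -5 + 10 = 5, A[1][1] + B[1][1] = 8 + -4 = 4, A[1][2] + B[2][1] = 10 + -5 = 5) = 4 (attained at k = 1)
  C[1][2] = min over k of (A[1][0] + B[0][2] = -5 + 6 = 1, A[1][1] + B[1][2] = 8 + 3 = 11, A[1][2] + B[2][2] = 10 + 5 = 15) = 1 (attained at k = 0)
  C[2][0] = min over k of (A[2][0] + B[0][0] = 4 + 0 = 4, A[2][1] + B[1][0] = 7 + 4 = 11, A[2][2] + B[2][0] = -1 + -1 = -2) = -2 (attained at k = 2)
  C[2][1] = min over k of (A[2][0] + B[0][1] = 4 + 10 = 14, A[2][1] + B[1][1] = 7 + -4 = 3, A[2][2] + B[2][1] = -1 + -5 = -6) = -6 (attained at k = 2)
  C[2][2] = min over k of (A[2][0] + B[0][2] = 4 + 6 = 10, A[2][1] + B[1][2] = 7 + 3 = 10, A[2][2] + B[2][2] = -1 + 5 = 4) = 4 (attained at k = 2)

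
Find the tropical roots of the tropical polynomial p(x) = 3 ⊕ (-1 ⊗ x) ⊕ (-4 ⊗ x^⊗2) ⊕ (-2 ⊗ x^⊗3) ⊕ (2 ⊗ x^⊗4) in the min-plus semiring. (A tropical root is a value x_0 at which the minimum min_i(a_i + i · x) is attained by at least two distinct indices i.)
Roots: {-4, -2, 3, 4}

Each tropical root is a break point of the lower envelope of the lines y = a_i + i · x (there are 5 lines, with slopes 0, 1, ..., 4). Only the lines that attain the minimum somewhere contribute to roots; other lines are dominated. Here the surviving (envelope) indices are i = 4, i = 3, i = 2, i = 1, i = 0.
Intersections between consecutive envelope lines give the roots: for adjacent envelope indices i < j the intersection is x = (a_i − a_j) / (j − i). Reading off the sorted break points: {-4, -2, 3, 4}.
Verification: at each break x_0, at least two indices attain the minimum of min_i(a_i + i · x_0).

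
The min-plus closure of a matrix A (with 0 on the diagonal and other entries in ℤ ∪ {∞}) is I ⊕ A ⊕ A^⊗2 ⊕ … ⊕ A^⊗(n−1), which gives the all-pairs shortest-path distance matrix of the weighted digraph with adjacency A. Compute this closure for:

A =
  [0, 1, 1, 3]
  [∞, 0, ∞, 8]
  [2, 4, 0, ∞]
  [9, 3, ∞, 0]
Closure =
  [0, 1, 1, 3]
  [17, 0, 18, 8]
  [2, 3, 0, 5]
  [9, 3, 10, 0]

This is the Floyd-Warshall all-pairs shortest-path computation. For each intermediate vertex k = 0, 1, …, 3, update dist[i][j] ← min(dist[i][j], dist[i][k] + dist[k][j]). The final matrix gives, for each (i, j), the minimum total weight of any directed path from i to j (possibly empty when i = j).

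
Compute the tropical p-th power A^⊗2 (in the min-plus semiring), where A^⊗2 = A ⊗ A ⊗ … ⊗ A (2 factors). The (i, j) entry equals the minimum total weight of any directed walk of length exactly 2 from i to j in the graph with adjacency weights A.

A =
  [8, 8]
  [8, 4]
A^⊗2 =
  [16, 12]
  [12, 8]

Each entry (A^⊗2)_ij equals the minimum over all length-2 walks i = v_0 → v_1 → … → v_2 = j of Σ_t A[v_t][v_{t+1}]. For example, for (i, j) = (0, 1) we minimise over 2 possible intermediate vertex sequences; the minimum is 12, attained along the walk 0 → 1 → 1.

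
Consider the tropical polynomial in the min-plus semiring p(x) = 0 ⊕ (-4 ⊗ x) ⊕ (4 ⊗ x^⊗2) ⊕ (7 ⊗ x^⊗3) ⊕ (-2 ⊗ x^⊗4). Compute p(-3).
p(-3) = -14

A tropical monomial a ⊗ x^⊗i evaluates to a + i · x. Evaluating each term at x = -3:
  Term 0 contributes 0 + 0 · -3 = 0
  Term 1 contributes -4 + 1 · -3 = -7
  Term 2 contributes 4 + 2 · -3 = -2
  Term 3 contributes 7 + 3 · -3 = -2
  Term 4 contributes -2 + 4 · -3 = -14
p(-3) = ⊕ of these = min[0, -7, -2, -2, -14] = -14.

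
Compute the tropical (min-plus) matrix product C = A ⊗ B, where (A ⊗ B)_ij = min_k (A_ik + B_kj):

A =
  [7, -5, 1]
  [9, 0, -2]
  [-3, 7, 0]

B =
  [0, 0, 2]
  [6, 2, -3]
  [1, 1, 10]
A ⊗ B =
  [1, -3, -8]
  [-1, -1, -3]
  [-3, -3, -1]

Apply the min-plus product entry-by-entry:
  C[0][0] = min over k of (A[0][0] + B[0][0] = 7 + 0 = 7, A[0][1] + B[1][0] = -5 + 6 = 1, A[0][2] + B[2][0] = 1 + 1 = 2) = 1 (attained at k = 1)
  C[0][1] = min over k of (A[0][0] + B[0][1] = 7 + 0 = 7, A[0][1] + B[1][1] = -5 + 2 = -3, A[0][2] + B[2][1] = 1 + 1 = 2) = -3 (attained at k = 1)
  C[0][2] = min over k of (A[0][0] + B[0][2] = 7 + 2 = 9, A[0][1] + B[1][2] = -5 + -3 = -8, A[0][2] + B[2][2] = 1 + 10 = 11) = -8 (attained at k = 1)
  C[1][0] = min over k of (A[1][0] + B[0][0] = 9 + 0 = 9, A[1][1] + B[1][0] = 0 + 6 = 6, A[1][2] + B[2][0] = -2 + 1 = -1) = -1 (attained at k = 2)
  C[1][1] = min over k of (A[1][0] + B[0][1] = 9 + 0 = 9, A[1][1] + B[1][1] = 0 + 2 = 2, A[1][2] + B[2][1] = -2 + 1 = -1) = -1 (attained at k = 2)
  C[1][2] = min over k of (A[1][0] + B[0][2] = 9 + 2 = 11, A[1][1] + B[1][2] = 0 + -3 = -3, A[1][2] + B[2][2] = -2 + 10 = 8) = -3 (attained at k = 1)
  C[2][0] = min over k of (A[2][0] + B[0][0] = -3 + 0 = -3, A[2][1] + B[1][0] = 7 + 6 = 13, A[2][2] + B[2][0] = 0 + 1 = 1) = -3 (attained at k = 0)
  C[2][1] = min over k of (A[2][0] + B[0][1] = -3 + 0 = -3, A[2][1] + B[1][1] = 7 + 2 = 9, A[2][2] + B[2][1] = 0 + 1 = 1) = -3 (attained at k = 0)
  C[2][2] = min over k of (A[2][0] + B[0][2] = -3 + 2 = -1, A[2][1] + B[1][2] = 7 + -3 = 4, A[2][2] + B[2][2] = 0 + 10 = 10) = -1 (attained at k = 0)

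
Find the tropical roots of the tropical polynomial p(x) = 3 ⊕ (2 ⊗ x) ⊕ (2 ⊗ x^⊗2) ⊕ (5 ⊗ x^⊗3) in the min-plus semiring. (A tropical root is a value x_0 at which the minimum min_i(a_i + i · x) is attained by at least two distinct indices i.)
Roots: {-3, 0, 1}

Each tropical root is a break point of the lower envelope of the lines y = a_i + i · x (there are 4 lines, with slopes 0, 1, ..., 3). Only the lines that attain the minimum somewhere contribute to roots; other lines are dominated. Here the surviving (envelope) indices are i = 3, i = 2, i = 1, i = 0.
Intersections between consecutive envelope lines give the roots: for adjacent envelope indices i < j the intersection is x = (a_i − a_j) / (j − i). Reading off the sorted break points: {-3, 0, 1}.
Verification: at each break x_0, at least two indices attain the minimum of min_i(a_i + i · x_0).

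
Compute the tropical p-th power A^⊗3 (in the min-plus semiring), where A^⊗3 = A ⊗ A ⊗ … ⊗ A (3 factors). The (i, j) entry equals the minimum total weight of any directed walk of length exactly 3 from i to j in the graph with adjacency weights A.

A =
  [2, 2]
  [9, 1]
A^⊗3 =
  [6, 4]
  [11, 3]

Each entry (A^⊗3)_ij equals the minimum over all length-3 walks i = v_0 → v_1 → … → v_3 = j of Σ_t A[v_t][v_{t+1}]. For example, for (i, j) = (0, 1) we minimise over 4 possible intermediate vertex sequences; the minimum is 4, attained along the walk 0 → 1 → 1 → 1.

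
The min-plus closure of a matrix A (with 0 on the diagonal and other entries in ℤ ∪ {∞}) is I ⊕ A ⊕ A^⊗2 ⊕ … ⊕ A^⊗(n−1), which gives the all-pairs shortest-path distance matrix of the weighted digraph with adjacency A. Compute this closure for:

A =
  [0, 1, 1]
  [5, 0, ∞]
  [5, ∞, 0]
Closure =
  [0, 1, 1]
  [5, 0, 6]
  [5, 6, 0]

This is the Floyd-Warshall all-pairs shortest-path computation. For each intermediate vertex k = 0, 1, …, 2, update dist[i][j] ← min(dist[i][j], dist[i][k] + dist[k][j]). The final matrix gives, for each (i, j), the minimum total weight of any directed path from i to j (possibly empty when i = j).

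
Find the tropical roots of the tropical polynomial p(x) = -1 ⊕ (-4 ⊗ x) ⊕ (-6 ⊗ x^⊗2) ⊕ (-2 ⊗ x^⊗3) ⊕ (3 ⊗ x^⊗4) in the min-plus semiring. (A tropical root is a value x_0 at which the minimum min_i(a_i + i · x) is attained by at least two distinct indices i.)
Roots: {-5, -4, 2, 3}

Each tropical root is a break point of the lower envelope of the lines y = a_i + i · x (there are 5 lines, with slopes 0, 1, ..., 4). Only the lines that attain the minimum somewhere contribute to roots; other lines are dominated. Here the surviving (envelope) indices are i = 4, i = 3, i = 2, i = 1, i = 0.
Intersections between consecutive envelope lines give the roots: for adjacent envelope indices i < j the intersection is x = (a_i − a_j) / (j − i). Reading off the sorted break points: {-5, -4, 2, 3}.
Verification: at each break x_0, at least two indices attain the minimum of min_i(a_i + i · x_0).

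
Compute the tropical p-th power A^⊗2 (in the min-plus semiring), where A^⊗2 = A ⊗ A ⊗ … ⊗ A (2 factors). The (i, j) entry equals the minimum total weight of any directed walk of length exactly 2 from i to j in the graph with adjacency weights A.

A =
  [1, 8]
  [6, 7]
A^⊗2 =
  [2, 9]
  [7, 14]

Each entry (A^⊗2)_ij equals the minimum over all length-2 walks i = v_0 → v_1 → … → v_2 = j of Σ_t A[v_t][v_{t+1}]. For example, for (i, j) = (0, 1) we minimise over 2 possible intermediate vertex sequences; the minimum is 9, attained along the walk 0 → 0 → 1.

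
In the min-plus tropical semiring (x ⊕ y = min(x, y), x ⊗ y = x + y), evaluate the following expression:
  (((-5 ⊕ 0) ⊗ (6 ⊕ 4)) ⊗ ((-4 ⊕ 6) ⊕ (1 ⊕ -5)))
(((-5 ⊕ 0) ⊗ (6 ⊕ 4)) ⊗ ((-4 ⊕ 6) ⊕ (1 ⊕ -5))) = -6

Expand innermost to outermost. Recall ⊕ takes the minimum of its arguments and ⊗ takes their sum. Working out the expression (((-5 ⊕ 0) ⊗ (6 ⊕ 4)) ⊗ ((-4 ⊕ 6) ⊕ (1 ⊕ -5))) gives -6.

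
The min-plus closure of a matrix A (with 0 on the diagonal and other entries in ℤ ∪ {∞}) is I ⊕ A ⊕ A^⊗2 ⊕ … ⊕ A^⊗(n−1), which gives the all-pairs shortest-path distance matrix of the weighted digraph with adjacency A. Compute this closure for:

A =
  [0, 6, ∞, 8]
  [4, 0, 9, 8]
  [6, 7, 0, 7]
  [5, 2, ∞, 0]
Closure =
  [0, 6, 15, 8]
  [4, 0, 9, 8]
  [6, 7, 0, 7]
  [5, 2, 11, 0]

This is the Floyd-Warshall all-pairs shortest-path computation. For each intermediate vertex k = 0, 1, …, 3, update dist[i][j] ← min(dist[i][j], dist[i][k] + dist[k][j]). The final matrix gives, for each (i, j), the minimum total weight of any directed path from i to j (possibly empty when i = j).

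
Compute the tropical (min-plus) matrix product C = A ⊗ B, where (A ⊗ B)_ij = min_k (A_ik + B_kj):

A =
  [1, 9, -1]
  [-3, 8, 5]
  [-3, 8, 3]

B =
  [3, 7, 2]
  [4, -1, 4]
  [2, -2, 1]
A ⊗ B =
  [1, -3, 0]
  [0, 3, -1]
  [0, 1, -1]

Apply the min-plus product entry-by-entry:
  C[0][0] = min over k of (A[0][0] + B[0][0] = 1 + 3 = 4, A[0][1] + B[1][0] = 9 + 4 = 13, A[0][2] + B[2][0] = -1 + 2 = 1) = 1 (attained at k = 2)
  C[0][1] = min over k of (A[0][0] + B[0][1] = 1 + 7 = 8, A[0][1] + B[1][1] = 9 + -1 = 8, A[0][2] + B[2][1] = -1 + -2 = -3) = -3 (attained at k = 2)
  C[0][2] = min over k of (A[0][0] + B[0][2] = 1 + 2 = 3, A[0][1] + B[1][2] = 9 + 4 = 13, A[0][2] + B[2][2] = -1 + 1 = 0) = 0 (attained at k = 2)
  C[1][0] = min over k of (A[1][0] + B[0][0] = -3 + 3 = 0, A[1][1] + B[1][0] = 8 + 4 = 12, A[1][2] + B[2][0] = 5 + 2 = 7) = 0 (attained at k = 0)
  C[1][1] = min over k of (A[1][0] + B[0][1] = -3 + 7 = 4, A[1][1] + B[1][1] = 8 + -1 = 7, A[1][2] + B[2][1] = 5 + -2 = 3) = 3 (attained at k = 2)
  C[1][2] = min over k of (A[1][0] + B[0][2] = -3 + 2 = -1, A[1][1] + B[1][2] = 8 + 4 = 12, A[1][2] + B[2][2] = 5 + 1 = 6) = -1 (attained at k = 0)
  C[2][0] = min over k of (A[2][0] + B[0][0] = -3 + 3 = 0, A[2][1] + B[1][0] = 8 + 4 = 12, A[2][2] + B[2][0] = 3 + 2 = 5) = 0 (attained at k = 0)
  C[2][1] = min over k of (A[2][0] + B[0][1] = -3 + 7 = 4, A[2][1] + B[1][1] = 8 + -1 = 7, A[2][2] + B[2][1] = 3 + -2 = 1) = 1 (attained at k = 2)
  C[2][2] = min over k of (A[2][0] + B[0][2] = -3 + 2 = -1, A[2][1] + B[1][2] = 8 + 4 = 12, A[2][2] + B[2][2] = 3 + 1 = 4) = -1 (attained at k = 0)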